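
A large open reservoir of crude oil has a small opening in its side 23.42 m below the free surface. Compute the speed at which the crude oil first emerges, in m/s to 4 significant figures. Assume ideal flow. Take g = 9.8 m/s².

Torricelli's result v = √(2gh) gives v = √(2·9.8·23.42) = 21.43 m/s.

v ≈ 21.43 m/s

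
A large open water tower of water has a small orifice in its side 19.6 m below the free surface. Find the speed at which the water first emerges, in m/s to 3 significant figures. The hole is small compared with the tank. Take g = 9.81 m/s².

19.6 m/s

The surface is effectively still and both ends are open, so ½v² = gh and v = √(2·9.81·19.6) = 19.6 m/s.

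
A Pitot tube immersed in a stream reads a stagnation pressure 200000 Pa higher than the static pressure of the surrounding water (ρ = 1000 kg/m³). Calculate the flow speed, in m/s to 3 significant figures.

Bernoulli between the free stream and the stagnation point: ½ρv² = P_stag − P_static.
v = √(2ΔP/ρ) = √(2·200000/1000) = 20.0 m/s.

20.0 m/s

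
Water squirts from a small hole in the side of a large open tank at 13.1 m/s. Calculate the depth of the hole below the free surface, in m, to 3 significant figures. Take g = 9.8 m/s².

h ≈ 8.76 m

Inverting v = √(2gh) gives h = v² / 2g.
h = 13.1²/(2·9.8) = 172/19.60 = 8.76 m.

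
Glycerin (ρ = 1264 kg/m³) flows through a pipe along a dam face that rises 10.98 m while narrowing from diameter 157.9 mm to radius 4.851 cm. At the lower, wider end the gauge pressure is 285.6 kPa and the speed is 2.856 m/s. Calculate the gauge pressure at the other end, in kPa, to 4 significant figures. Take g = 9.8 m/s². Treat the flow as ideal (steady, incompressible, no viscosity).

The volume flow rate is constant, so v₂ = (A₁/A₂)v₁ = (195.8/73.93)·2.856 = 7.565 m/s.
Applying Bernoulli between the two ends and solving for P₂: P₂ = P₁ + ½ρ(v₁² − v₂²) − ρgΔh.
P₂ = 285600 + ½·1264·(2.856² − 7.565²) − 1264·9.8·(+10.98) = 285600 + (-31010) − (136000) = 118600 Pa.

P₂ = 118.6 kPa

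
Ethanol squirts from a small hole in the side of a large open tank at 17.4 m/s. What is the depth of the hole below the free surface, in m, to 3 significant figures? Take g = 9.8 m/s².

For a small hole in a large open tank, ½v² = gh, giving h = v²/(2g).
h = 17.4²/(2·9.8) = 303/19.60 = 15.4 m.

h ≈ 15.4 m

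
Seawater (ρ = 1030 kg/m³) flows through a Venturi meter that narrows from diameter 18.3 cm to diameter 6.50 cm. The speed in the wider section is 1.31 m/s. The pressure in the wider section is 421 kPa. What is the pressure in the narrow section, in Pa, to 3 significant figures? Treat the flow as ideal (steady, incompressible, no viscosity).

366000 Pa

By continuity, v₂ = v₁·A₁/A₂ = 1.31·(263/33.2) = 10.4 m/s.
Along the horizontal streamline, P + ½ρv² is constant.
P₂ = P₁ − ½ρ(v₂² − v₁²) = 421000 − ½·1030·(10.4² − 1.31²) = 421000 − 54600 = 366000 Pa.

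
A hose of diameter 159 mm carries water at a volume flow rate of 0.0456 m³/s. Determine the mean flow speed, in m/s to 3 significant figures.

2.30 m/s

Q = 0.0456 m³/s = 0.0456 m³/s.
v = Q/A = 0.0456 / 0.0199 = 2.30 m/s.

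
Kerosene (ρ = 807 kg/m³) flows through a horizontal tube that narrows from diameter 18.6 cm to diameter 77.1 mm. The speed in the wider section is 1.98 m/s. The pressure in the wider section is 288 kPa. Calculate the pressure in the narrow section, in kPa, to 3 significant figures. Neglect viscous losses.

P₂ ≈ 236 kPa

The volume flow rate is constant, so v₂ = (A₁/A₂)v₁ = (272/46.7)·1.98 = 11.5 m/s.
Along the horizontal streamline, P + ½ρv² is constant.
P₂ = P₁ − ½ρ(v₂² − v₁²) = 288000 − ½·807·(11.5² − 1.98²) = 288000 − 52000 = 236000 Pa.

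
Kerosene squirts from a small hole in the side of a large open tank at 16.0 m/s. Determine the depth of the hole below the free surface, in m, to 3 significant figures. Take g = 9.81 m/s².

h = 13.0 m

Torricelli: v = √(2gh), so h = v²/(2g).
h = 16.0²/(2·9.81) = 256/19.62 = 13.0 m.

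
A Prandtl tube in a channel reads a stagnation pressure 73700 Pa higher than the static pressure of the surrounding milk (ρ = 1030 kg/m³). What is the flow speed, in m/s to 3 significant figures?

The dynamic pressure equals the rise in static pressure at the stagnation point: ΔP = ½ρv².
v = √(2ΔP/ρ) = √(2·73700/1030) = 12.0 m/s.

v ≈ 12.0 m/s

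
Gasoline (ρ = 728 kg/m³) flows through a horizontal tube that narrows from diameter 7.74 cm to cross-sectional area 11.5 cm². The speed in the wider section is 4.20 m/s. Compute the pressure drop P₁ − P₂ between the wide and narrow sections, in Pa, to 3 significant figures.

The volume flow rate is constant, so v₂ = (A₁/A₂)v₁ = (47.1/11.5)·4.20 = 17.2 m/s.
With no height change, Bernoulli's equation is P₁ + ½ρv₁² = P₂ + ½ρv₂².
P₁ − P₂ = ½·728·(17.2² − 4.20²) = ½·728·278 = 101000 Pa.

101000 Pa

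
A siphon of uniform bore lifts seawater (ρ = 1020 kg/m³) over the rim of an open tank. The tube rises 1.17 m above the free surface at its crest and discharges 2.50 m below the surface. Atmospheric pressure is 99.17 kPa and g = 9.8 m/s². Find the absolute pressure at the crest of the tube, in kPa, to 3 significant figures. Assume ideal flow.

Bernoulli surface→outlet gives ½v² = g·h_out, so v = √(2·9.8·2.50) = 7.00 m/s.
With constant cross-section the crest speed equals v; applying Bernoulli from the surface up to the crest, P_top = P_atm − ½ρv² − ρg·h_top.
P_top = 99170 − ½·1020·7.00² − 1020·9.8·1.17 = 62500 Pa.

P_top = 62.5 kPa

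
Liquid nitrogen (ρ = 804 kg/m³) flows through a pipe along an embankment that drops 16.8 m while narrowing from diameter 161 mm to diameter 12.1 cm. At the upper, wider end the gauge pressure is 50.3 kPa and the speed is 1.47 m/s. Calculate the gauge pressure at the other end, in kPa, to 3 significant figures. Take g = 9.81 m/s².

P₂ ≈ 181 kPa

Continuity gives A₁v₁ = A₂v₂, so v₂ = (204 cm²)/(115 cm²) × 1.47 m/s = 2.60 m/s.
Bernoulli: P₁ + ½ρv₁² + ρg h₁ = P₂ + ½ρv₂² + ρg h₂, so P₂ = P₁ + ½ρ(v₁² − v₂²) − ρg(h₂ − h₁).
P₂ = 50300 + ½·804·(1.47² − 2.60²) − 804·9.81·(−16.8) = 50300 + (-1850) − (-133000) = 181000 Pa.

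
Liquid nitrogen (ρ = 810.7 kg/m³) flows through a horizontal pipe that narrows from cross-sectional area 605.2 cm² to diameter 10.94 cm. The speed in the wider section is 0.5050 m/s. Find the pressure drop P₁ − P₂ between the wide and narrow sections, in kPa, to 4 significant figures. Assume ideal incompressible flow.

Mass conservation (A₁v₁ = A₂v₂) gives v₂ = 0.5050 × 605.2/94.00 = 3.251 m/s.
With no height change, Bernoulli's equation is P₁ + ½ρv₁² = P₂ + ½ρv₂².
P₁ − P₂ = ½·810.7·(3.251² − 0.5050²) = ½·810.7·10.32 = 4182 Pa.

4.182 kPa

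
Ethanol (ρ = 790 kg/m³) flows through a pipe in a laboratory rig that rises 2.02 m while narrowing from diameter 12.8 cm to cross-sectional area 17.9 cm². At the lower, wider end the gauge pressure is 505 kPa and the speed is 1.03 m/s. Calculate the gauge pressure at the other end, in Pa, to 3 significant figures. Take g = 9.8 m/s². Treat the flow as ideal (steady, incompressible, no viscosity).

P₂ = 468000 Pa

By continuity, v₂ = v₁·A₁/A₂ = 1.03·(129/17.9) = 7.40 m/s.
Applying Bernoulli between the two ends and solving for P₂: P₂ = P₁ + ½ρ(v₁² − v₂²) − ρgΔh.
P₂ = 505000 + ½·790·(1.03² − 7.40²) − 790·9.8·(+2.02) = 505000 + (-21200) − (15600) = 468000 Pa.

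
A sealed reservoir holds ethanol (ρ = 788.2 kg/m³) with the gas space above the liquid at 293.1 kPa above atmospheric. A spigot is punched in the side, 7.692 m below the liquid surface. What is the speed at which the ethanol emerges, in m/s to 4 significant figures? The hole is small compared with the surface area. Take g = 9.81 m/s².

Take point 1 at the surface (v₁ ≈ 0) and point 2 at the hole (at atmospheric pressure). Bernoulli: P₁ + ρg h = P_atm + ½ρv₂².
With P₁ − P_atm = 293100 Pa, v₂ = √(2gh + 2ΔP/ρ) = √(2·9.81·7.692 + 2·293100/788.2) = 29.91 m/s.

v ≈ 29.91 m/s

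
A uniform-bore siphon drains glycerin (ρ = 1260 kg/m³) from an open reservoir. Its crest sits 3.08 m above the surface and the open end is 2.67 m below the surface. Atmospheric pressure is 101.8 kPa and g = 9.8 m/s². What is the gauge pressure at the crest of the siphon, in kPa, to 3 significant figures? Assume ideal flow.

From the surface to the outlet (both open to atmosphere, surface at rest): v = √(2g·h_out) = √(2·9.8·2.67) = 7.23 m/s.
Continuity keeps v the same throughout the tube; from surface to crest, P_atm + 0 = P_top + ½ρv² + ρg·h_top.
P_top = 101800 − ½·1260·7.23² − 1260·9.8·3.08 = 30800 Pa. So P_gauge = P_top − P_atm = -71000 Pa.

P_gauge = -71.0 kPa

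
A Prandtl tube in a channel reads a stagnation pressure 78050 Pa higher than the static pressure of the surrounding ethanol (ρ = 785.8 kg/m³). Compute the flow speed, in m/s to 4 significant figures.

Bernoulli between the free stream and the stagnation point: ½ρv² = P_stag − P_static.
v = √(2ΔP/ρ) = √(2·78050/785.8) = 14.09 m/s.

v = 14.09 m/s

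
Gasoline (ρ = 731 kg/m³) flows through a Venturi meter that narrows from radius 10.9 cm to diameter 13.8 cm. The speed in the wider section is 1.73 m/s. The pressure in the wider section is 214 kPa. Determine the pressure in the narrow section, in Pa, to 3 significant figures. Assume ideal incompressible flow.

P₂ = 208000 Pa

By continuity, v₂ = v₁·A₁/A₂ = 1.73·(373/150) = 4.32 m/s.
Along the horizontal streamline, P + ½ρv² is constant.
P₂ = P₁ − ½ρ(v₂² − v₁²) = 214000 − ½·731·(4.32² − 1.73²) = 214000 − 5720 = 208000 Pa.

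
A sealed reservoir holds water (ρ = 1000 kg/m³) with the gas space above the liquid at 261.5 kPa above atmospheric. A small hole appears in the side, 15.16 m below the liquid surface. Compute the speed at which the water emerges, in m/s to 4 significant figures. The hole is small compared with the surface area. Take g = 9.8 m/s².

v = 28.64 m/s

Take point 1 at the surface (v₁ ≈ 0) and point 2 at the hole (at atmospheric pressure). Bernoulli: P₁ + ρg h = P_atm + ½ρv₂².
With P₁ − P_atm = 261500 Pa, v₂ = √(2gh + 2ΔP/ρ) = √(2·9.8·15.16 + 2·261500/1000) = 28.64 m/s.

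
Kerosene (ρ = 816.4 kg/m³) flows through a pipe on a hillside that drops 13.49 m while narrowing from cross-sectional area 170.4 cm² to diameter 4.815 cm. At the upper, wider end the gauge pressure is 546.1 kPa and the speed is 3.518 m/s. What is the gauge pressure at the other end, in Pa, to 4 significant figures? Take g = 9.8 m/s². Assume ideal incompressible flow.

216700 Pa

Mass conservation (A₁v₁ = A₂v₂) gives v₂ = 3.518 × 170.4/18.21 = 32.92 m/s.
Energy conservation along the streamline gives P₂ = P₁ − ½ρ(v₂² − v₁²) − ρg(h₂ − h₁).
P₂ = 546100 + ½·816.4·(3.518² − 32.92²) − 816.4·9.8·(−13.49) = 546100 + (-437400) − (-107900) = 216700 Pa.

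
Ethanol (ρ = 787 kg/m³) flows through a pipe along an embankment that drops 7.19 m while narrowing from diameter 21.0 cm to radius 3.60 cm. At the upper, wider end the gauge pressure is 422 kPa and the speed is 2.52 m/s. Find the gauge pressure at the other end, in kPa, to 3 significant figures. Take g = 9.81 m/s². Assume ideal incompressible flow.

Continuity gives A₁v₁ = A₂v₂, so v₂ = (346 cm²)/(40.7 cm²) × 2.52 m/s = 21.4 m/s.
Bernoulli: P₁ + ½ρv₁² + ρg h₁ = P₂ + ½ρv₂² + ρg h₂, so P₂ = P₁ + ½ρ(v₁² − v₂²) − ρg(h₂ − h₁).
P₂ = 422000 + ½·787·(2.52² − 21.4²) − 787·9.81·(−7.19) = 422000 + (-178000) − (-55500) = 299000 Pa.

299 kPa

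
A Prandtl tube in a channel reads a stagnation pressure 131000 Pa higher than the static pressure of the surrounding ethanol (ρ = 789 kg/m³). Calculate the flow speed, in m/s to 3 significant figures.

v ≈ 18.2 m/s

At the stagnation point the flow is brought to rest, so Bernoulli gives P_stag − P_static = ½ρv².
v = √(2ΔP/ρ) = √(2·131000/789) = 18.2 m/s.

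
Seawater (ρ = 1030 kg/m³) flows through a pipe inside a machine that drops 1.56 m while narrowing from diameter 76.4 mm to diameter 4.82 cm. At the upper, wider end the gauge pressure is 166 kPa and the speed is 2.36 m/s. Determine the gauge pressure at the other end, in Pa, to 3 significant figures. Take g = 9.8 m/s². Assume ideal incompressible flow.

The volume flow rate is constant, so v₂ = (A₁/A₂)v₁ = (45.8/18.2)·2.36 = 5.93 m/s.
Applying Bernoulli between the two ends and solving for P₂: P₂ = P₁ + ½ρ(v₁² − v₂²) − ρgΔh.
P₂ = 166000 + ½·1030·(2.36² − 5.93²) − 1030·9.8·(−1.56) = 166000 + (-15200) − (-15700) = 167000 Pa.

P₂ ≈ 167000 Pa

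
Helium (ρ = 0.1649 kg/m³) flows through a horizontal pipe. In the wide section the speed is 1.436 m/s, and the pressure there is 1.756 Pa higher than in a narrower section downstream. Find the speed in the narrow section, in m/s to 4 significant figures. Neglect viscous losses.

v₂ ≈ 4.833 m/s

Along the level pipe P + ½ρv² is conserved, hence v₂² = v₁² + 2(P₁ − P₂)/ρ.
v₂ = √(1.436² + 2·1.756/0.1649) = √(2.062 + 21.30) = 4.833 m/s.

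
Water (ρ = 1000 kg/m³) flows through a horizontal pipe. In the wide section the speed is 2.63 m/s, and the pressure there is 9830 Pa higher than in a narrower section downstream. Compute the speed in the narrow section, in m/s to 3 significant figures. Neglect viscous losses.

v₂ = 5.16 m/s

Along the level pipe P + ½ρv² is conserved, hence v₂² = v₁² + 2(P₁ − P₂)/ρ.
v₂ = √(2.63² + 2·9830/1000) = √(6.92 + 19.7) = 5.16 m/s.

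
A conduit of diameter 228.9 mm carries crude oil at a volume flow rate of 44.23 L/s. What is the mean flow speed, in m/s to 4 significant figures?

v = 1.075 m/s

Q = 44.23 L/s = 0.04423 m³/s.
v = Q/A = 0.04423 / 0.04115 = 1.075 m/s.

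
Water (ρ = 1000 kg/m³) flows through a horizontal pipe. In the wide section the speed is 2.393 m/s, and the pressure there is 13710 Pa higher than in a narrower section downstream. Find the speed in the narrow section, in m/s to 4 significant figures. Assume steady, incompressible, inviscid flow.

v₂ = 5.757 m/s

With h₁ = h₂, rearranging Bernoulli gives v₂ = √(v₁² + 2ΔP/ρ).
v₂ = √(2.393² + 2·13710/1000) = √(5.726 + 27.42) = 5.757 m/s.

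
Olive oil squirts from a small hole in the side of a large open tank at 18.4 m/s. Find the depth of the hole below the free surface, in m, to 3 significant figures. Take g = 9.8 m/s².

17.3 m

Inverting v = √(2gh) gives h = v² / 2g.
h = 18.4²/(2·9.8) = 339/19.60 = 17.3 m.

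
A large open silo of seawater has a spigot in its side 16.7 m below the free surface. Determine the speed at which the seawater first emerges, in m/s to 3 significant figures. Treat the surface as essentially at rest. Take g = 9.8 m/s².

With the surface at rest and both surface and jet at atmospheric pressure, Bernoulli gives ρg h = ½ρv², so v = √(2gh) = √(2·9.8·16.7) = 18.1 m/s.

18.1 m/s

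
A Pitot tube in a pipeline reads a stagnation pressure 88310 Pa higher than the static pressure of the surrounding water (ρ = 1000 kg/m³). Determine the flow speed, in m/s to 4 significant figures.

v ≈ 13.29 m/s

At the stagnation point the flow is brought to rest, so Bernoulli gives P_stag − P_static = ½ρv².
v = √(2ΔP/ρ) = √(2·88310/1000) = 13.29 m/s.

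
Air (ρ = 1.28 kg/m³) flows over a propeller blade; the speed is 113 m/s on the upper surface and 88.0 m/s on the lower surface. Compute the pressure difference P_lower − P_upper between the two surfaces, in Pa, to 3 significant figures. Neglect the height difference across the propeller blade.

ΔP ≈ 3220 Pa

Bernoulli (same height): P_lower − P_upper = ½ρ(v_upper² − v_lower²).
ΔP = ½·1.28·(113² − 88.0²) = 3220 Pa.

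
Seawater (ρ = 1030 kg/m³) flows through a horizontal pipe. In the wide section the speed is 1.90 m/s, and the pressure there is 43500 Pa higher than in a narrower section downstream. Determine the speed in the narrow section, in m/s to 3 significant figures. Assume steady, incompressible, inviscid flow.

Horizontal Bernoulli: P₁ + ½ρv₁² = P₂ + ½ρv₂², so v₂² = v₁² + 2(P₁ − P₂)/ρ.
v₂ = √(1.90² + 2·43500/1030) = √(3.61 + 84.5) = 9.38 m/s.

v₂ = 9.38 m/s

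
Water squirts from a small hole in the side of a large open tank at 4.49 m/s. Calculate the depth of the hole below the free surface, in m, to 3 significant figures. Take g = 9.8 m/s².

h ≈ 1.03 m

Torricelli: v = √(2gh), so h = v²/(2g).
h = 4.49²/(2·9.8) = 20.2/19.60 = 1.03 m.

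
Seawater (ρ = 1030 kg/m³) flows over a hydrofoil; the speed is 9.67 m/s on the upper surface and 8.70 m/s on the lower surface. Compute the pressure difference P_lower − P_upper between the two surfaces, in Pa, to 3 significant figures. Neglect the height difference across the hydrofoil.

With negligible Δh, P + ½ρv² is constant, so P_low − P_up = ½ρ(v_up² − v_low²).
ΔP = ½·1030·(9.67² − 8.70²) = 9180 Pa.

ΔP = 9180 Pa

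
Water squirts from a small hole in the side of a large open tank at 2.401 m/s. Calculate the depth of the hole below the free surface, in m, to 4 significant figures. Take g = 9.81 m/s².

h ≈ 0.2938 m

Inverting v = √(2gh) gives h = v² / 2g.
h = 2.401²/(2·9.81) = 5.765/19.62 = 0.2938 m.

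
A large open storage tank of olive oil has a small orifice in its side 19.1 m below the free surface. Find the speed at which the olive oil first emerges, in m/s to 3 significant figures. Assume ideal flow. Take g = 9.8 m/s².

v ≈ 19.3 m/s

Torricelli's result v = √(2gh) gives v = √(2·9.8·19.1) = 19.3 m/s.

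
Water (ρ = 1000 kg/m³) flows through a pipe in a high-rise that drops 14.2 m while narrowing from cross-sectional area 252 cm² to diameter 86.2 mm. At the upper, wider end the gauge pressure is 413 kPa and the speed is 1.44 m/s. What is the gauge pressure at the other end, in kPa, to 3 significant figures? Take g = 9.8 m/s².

P₂ ≈ 534 kPa

The volume flow rate is constant, so v₂ = (A₁/A₂)v₁ = (252/58.4)·1.44 = 6.22 m/s.
Energy conservation along the streamline gives P₂ = P₁ − ½ρ(v₂² − v₁²) − ρg(h₂ − h₁).
P₂ = 413000 + ½·1000·(1.44² − 6.22²) − 1000·9.8·(−14.2) = 413000 + (-18300) − (-139000) = 534000 Pa.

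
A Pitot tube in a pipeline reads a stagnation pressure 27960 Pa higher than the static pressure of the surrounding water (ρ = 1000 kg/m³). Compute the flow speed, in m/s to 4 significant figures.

Bernoulli between the free stream and the stagnation point: ½ρv² = P_stag − P_static.
v = √(2ΔP/ρ) = √(2·27960/1000) = 7.478 m/s.

v ≈ 7.478 m/s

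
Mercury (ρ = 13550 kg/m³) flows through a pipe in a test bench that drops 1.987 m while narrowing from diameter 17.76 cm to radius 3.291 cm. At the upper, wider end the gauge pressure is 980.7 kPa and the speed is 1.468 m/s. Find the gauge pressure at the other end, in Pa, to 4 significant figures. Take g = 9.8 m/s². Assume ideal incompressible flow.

P₂ ≈ 485200 Pa

The volume flow rate is constant, so v₂ = (A₁/A₂)v₁ = (247.7/34.03)·1.468 = 10.69 m/s.
Applying Bernoulli between the two ends and solving for P₂: P₂ = P₁ + ½ρ(v₁² − v₂²) − ρgΔh.
P₂ = 980700 + ½·13550·(1.468² − 10.69²) − 13550·9.8·(−1.987) = 980700 + (-759300) − (-263900) = 485200 Pa.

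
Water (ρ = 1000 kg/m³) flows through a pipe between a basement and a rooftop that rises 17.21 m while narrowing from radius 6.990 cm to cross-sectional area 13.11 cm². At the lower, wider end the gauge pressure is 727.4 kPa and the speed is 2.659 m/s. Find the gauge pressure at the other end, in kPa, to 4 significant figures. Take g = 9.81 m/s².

By continuity, v₂ = v₁·A₁/A₂ = 2.659·(153.5/13.11) = 31.13 m/s.
Applying Bernoulli between the two ends and solving for P₂: P₂ = P₁ + ½ρ(v₁² − v₂²) − ρgΔh.
P₂ = 727400 + ½·1000·(2.659² − 31.13²) − 1000·9.81·(+17.21) = 727400 + (-481100) − (168800) = 77480 Pa.

77.48 kPa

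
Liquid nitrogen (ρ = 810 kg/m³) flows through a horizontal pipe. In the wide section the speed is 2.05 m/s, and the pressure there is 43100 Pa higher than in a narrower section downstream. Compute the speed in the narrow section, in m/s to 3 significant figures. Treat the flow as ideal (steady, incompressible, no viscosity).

With h₁ = h₂, rearranging Bernoulli gives v₂ = √(v₁² + 2ΔP/ρ).
v₂ = √(2.05² + 2·43100/810) = √(4.20 + 106) = 10.5 m/s.

v₂ = 10.5 m/s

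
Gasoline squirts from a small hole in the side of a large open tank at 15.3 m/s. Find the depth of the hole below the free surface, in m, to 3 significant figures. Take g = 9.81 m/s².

Inverting v = √(2gh) gives h = v² / 2g.
h = 15.3²/(2·9.81) = 234/19.62 = 11.9 m.

11.9 m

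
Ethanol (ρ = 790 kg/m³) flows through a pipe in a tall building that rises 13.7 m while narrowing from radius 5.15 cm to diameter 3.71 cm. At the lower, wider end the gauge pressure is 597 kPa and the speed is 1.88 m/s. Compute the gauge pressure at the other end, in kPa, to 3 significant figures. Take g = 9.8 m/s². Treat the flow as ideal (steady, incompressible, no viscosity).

Mass conservation (A₁v₁ = A₂v₂) gives v₂ = 1.88 × 83.3/10.8 = 14.5 m/s.
Energy conservation along the streamline gives P₂ = P₁ − ½ρ(v₂² − v₁²) − ρg(h₂ − h₁).
P₂ = 597000 + ½·790·(1.88² − 14.5²) − 790·9.8·(+13.7) = 597000 + (-81500) − (106000) = 409000 Pa.

P₂ ≈ 409 kPa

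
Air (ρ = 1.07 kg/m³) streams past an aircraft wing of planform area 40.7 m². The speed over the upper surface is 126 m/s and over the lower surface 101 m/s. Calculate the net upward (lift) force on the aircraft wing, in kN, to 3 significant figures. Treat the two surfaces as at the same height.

F ≈ 124 kN

The faster flow above has the lower pressure; Bernoulli (same height) gives ΔP = ½ρ(v_up² − v_low²).
ΔP = ½·1.07·(126² − 101²) = 3040 Pa.
Lift = ΔP · A = 3040 × 40.7 = 124000 N.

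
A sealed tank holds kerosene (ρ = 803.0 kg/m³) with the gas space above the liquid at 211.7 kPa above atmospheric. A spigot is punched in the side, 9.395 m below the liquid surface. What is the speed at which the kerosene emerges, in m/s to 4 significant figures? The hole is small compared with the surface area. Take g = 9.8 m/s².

Take point 1 at the surface (v₁ ≈ 0) and point 2 at the hole (at atmospheric pressure). Bernoulli: P₁ + ρg h = P_atm + ½ρv₂².
With P₁ − P_atm = 211700 Pa, v₂ = √(2gh + 2ΔP/ρ) = √(2·9.8·9.395 + 2·211700/803.0) = 26.67 m/s.

v ≈ 26.67 m/s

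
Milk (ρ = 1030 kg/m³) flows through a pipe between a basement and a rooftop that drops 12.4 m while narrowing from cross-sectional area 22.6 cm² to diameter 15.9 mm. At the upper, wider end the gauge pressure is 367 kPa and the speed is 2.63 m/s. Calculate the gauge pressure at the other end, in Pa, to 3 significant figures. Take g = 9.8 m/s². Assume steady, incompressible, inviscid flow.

34200 Pa

Continuity gives A₁v₁ = A₂v₂, so v₂ = (22.6 cm²)/(1.99 cm²) × 2.63 m/s = 29.9 m/s.
Energy conservation along the streamline gives P₂ = P₁ − ½ρ(v₂² − v₁²) − ρg(h₂ − h₁).
P₂ = 367000 + ½·1030·(2.63² − 29.9²) − 1030·9.8·(−12.4) = 367000 + (-458000) − (-125000) = 34200 Pa.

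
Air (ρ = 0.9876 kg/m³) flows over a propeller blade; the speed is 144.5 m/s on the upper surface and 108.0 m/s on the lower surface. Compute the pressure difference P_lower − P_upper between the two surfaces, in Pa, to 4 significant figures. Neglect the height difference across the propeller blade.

ΔP ≈ 4551 Pa

The pressure is lower where the speed is higher: ΔP = ½ρ(v_up² − v_low²).
ΔP = ½·0.9876·(144.5² − 108.0²) = 4551 Pa.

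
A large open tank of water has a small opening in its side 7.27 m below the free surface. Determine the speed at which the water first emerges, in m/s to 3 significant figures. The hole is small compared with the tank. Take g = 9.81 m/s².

The surface is effectively still and both ends are open, so ½v² = gh and v = √(2·9.81·7.27) = 11.9 m/s.

11.9 m/s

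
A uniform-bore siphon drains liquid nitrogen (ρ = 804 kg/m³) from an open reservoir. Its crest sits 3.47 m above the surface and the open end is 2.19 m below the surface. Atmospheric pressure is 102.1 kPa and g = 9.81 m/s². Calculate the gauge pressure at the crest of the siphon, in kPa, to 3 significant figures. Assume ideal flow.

-44.6 kPa

From the surface to the outlet (both open to atmosphere, surface at rest): v = √(2g·h_out) = √(2·9.81·2.19) = 6.55 m/s.
The bore is uniform, so the speed at the crest is the same v. Bernoulli surface→crest: P_atm = P_top + ½ρv² + ρg·h_top.
P_top = 102100 − ½·804·6.55² − 804·9.81·3.47 = 57500 Pa. So P_gauge = P_top − P_atm = -44600 Pa.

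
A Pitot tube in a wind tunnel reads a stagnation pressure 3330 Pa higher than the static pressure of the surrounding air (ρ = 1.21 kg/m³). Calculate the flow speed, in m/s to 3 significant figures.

The dynamic pressure equals the rise in static pressure at the stagnation point: ΔP = ½ρv².
v = √(2ΔP/ρ) = √(2·3330/1.21) = 74.2 m/s.

v ≈ 74.2 m/s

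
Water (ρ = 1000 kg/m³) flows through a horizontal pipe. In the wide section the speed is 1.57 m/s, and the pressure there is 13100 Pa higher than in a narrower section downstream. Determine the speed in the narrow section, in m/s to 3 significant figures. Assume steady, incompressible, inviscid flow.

Along the level pipe P + ½ρv² is conserved, hence v₂² = v₁² + 2(P₁ − P₂)/ρ.
v₂ = √(1.57² + 2·13100/1000) = √(2.46 + 26.2) = 5.35 m/s.

v₂ ≈ 5.35 m/s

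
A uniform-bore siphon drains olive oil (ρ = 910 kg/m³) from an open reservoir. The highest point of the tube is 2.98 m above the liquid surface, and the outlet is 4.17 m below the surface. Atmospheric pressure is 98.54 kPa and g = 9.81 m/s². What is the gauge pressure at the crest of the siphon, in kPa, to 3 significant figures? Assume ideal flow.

The outlet speed comes from Torricelli: v = √(2g·4.17) = 9.05 m/s.
Continuity keeps v the same throughout the tube; from surface to crest, P_atm + 0 = P_top + ½ρv² + ρg·h_top.
P_top = 98540 − ½·910·9.05² − 910·9.81·2.98 = 34700 Pa. So P_gauge = P_top − P_atm = -63800 Pa.

P_gauge ≈ -63.8 kPa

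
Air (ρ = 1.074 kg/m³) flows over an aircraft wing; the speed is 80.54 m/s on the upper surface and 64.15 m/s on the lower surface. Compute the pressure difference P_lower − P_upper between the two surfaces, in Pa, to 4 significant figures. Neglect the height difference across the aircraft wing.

The pressure is lower where the speed is higher: ΔP = ½ρ(v_up² − v_low²).
ΔP = ½·1.074·(80.54² − 64.15²) = 1273 Pa.

ΔP = 1273 Pa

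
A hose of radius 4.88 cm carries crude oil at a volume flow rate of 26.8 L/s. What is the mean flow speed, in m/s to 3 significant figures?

Q = 26.8 L/s = 0.0268 m³/s.
v = Q/A = 0.0268 / 0.00748 = 3.58 m/s.

v ≈ 3.58 m/s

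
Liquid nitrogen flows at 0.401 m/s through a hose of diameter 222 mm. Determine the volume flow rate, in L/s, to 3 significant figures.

Q = A·v = 0.0387 m² × 0.401 m/s = 0.0155 m³/s.
Converting: 0.0155 m³/s × 1000 = 15.5 L/s.

Q = 15.5 L/s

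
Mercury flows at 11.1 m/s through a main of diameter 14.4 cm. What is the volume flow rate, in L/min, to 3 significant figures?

Q = A·v = 0.0163 m² × 11.1 m/s = 0.181 m³/s.
Converting: 0.181 m³/s × 60000 = 10800 L/min.

Q ≈ 10800 L/min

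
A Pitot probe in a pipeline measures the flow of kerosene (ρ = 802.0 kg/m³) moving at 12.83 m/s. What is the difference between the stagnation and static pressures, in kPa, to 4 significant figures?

ΔP ≈ 66.01 kPa

At the stagnation point the flow is brought to rest, so Bernoulli gives P_stag − P_static = ½ρv².
ΔP = ½·802.0·12.83² = 66010 Pa.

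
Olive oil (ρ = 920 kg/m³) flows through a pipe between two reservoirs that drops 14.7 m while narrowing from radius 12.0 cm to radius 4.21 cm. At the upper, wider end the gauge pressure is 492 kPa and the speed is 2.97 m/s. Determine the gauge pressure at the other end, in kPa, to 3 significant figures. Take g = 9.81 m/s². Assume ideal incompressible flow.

Continuity gives A₁v₁ = A₂v₂, so v₂ = (452 cm²)/(55.7 cm²) × 2.97 m/s = 24.1 m/s.
Energy conservation along the streamline gives P₂ = P₁ − ½ρ(v₂² − v₁²) − ρg(h₂ − h₁).
P₂ = 492000 + ½·920·(2.97² − 24.1²) − 920·9.81·(−14.7) = 492000 + (-264000) − (-133000) = 361000 Pa.

P₂ ≈ 361 kPa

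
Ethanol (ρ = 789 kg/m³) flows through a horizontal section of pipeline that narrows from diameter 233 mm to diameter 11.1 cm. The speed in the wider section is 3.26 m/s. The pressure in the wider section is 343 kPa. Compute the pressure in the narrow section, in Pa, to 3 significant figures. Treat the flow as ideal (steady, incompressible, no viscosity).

P₂ ≈ 266000 Pa

By continuity, v₂ = v₁·A₁/A₂ = 3.26·(426/96.8) = 14.4 m/s.
Along the horizontal streamline, P + ½ρv² is constant.
P₂ = P₁ − ½ρ(v₂² − v₁²) = 343000 − ½·789·(14.4² − 3.26²) = 343000 − 77200 = 266000 Pa.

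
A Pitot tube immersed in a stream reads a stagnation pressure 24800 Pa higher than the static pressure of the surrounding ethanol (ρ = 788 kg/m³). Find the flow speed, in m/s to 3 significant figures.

v = 7.93 m/s

The dynamic pressure equals the rise in static pressure at the stagnation point: ΔP = ½ρv².
v = √(2ΔP/ρ) = √(2·24800/788) = 7.93 m/s.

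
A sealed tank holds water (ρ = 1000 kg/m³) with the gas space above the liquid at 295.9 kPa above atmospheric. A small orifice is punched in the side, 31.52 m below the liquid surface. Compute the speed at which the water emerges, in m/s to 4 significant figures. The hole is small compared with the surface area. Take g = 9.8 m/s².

Take point 1 at the surface (v₁ ≈ 0) and point 2 at the hole (at atmospheric pressure). Bernoulli: P₁ + ρg h = P_atm + ½ρv₂².
With P₁ − P_atm = 295900 Pa, v₂ = √(2gh + 2ΔP/ρ) = √(2·9.8·31.52 + 2·295900/1000) = 34.78 m/s.

v = 34.78 m/s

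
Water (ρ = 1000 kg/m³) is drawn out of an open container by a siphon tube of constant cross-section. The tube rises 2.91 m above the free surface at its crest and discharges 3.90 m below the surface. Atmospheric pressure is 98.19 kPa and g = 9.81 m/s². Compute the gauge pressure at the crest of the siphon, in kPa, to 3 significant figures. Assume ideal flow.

Bernoulli surface→outlet gives ½v² = g·h_out, so v = √(2·9.81·3.90) = 8.75 m/s.
With constant cross-section the crest speed equals v; applying Bernoulli from the surface up to the crest, P_top = P_atm − ½ρv² − ρg·h_top.
P_top = 98190 − ½·1000·8.75² − 1000·9.81·2.91 = 31400 Pa. So P_gauge = P_top − P_atm = -66800 Pa.

-66.8 kPa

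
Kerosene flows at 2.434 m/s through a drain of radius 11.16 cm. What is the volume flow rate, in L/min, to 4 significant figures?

Q = 5714 L/min

Q = A·v = 0.03913 m² × 2.434 m/s = 0.09524 m³/s.
Converting: 0.09524 m³/s × 60000 = 5714 L/min.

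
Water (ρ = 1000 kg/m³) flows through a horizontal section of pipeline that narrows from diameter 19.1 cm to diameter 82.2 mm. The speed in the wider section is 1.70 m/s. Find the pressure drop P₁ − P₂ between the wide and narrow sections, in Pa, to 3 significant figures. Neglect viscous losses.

By continuity, v₂ = v₁·A₁/A₂ = 1.70·(287/53.1) = 9.18 m/s.
The pipe is horizontal, so Bernoulli reduces to P₁ + ½ρv₁² = P₂ + ½ρv₂².
P₁ − P₂ = ½·1000·(9.18² − 1.70²) = ½·1000·81.4 = 40700 Pa.

ΔP ≈ 40700 Pa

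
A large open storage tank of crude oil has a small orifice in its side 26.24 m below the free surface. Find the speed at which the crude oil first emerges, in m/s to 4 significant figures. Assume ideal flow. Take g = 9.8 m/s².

With the surface at rest and both surface and jet at atmospheric pressure, Bernoulli gives ρg h = ½ρv², so v = √(2gh) = √(2·9.8·26.24) = 22.68 m/s.

v = 22.68 m/s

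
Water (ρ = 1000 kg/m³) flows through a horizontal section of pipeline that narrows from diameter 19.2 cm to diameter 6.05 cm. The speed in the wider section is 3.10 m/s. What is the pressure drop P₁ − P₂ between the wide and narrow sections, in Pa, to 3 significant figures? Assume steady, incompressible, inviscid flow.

By continuity, v₂ = v₁·A₁/A₂ = 3.10·(290/28.7) = 31.2 m/s.
Bernoulli (h₁ = h₂): P₁ − P₂ = ½ρ(v₂² − v₁²).
P₁ − P₂ = ½·1000·(31.2² − 3.10²) = ½·1000·965 = 483000 Pa.

ΔP ≈ 483000 Pa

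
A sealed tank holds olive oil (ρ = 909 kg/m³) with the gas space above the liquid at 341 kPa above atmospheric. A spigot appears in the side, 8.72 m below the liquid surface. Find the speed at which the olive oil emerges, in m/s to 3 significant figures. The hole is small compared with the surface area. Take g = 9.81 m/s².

v = 30.4 m/s

Take point 1 at the surface (v₁ ≈ 0) and point 2 at the hole (at atmospheric pressure). Bernoulli: P₁ + ρg h = P_atm + ½ρv₂².
With P₁ − P_atm = 341000 Pa, v₂ = √(2gh + 2ΔP/ρ) = √(2·9.81·8.72 + 2·341000/909) = 30.4 m/s.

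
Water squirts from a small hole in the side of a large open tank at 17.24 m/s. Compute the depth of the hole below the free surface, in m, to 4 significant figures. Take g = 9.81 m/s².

Inverting v = √(2gh) gives h = v² / 2g.
h = 17.24²/(2·9.81) = 297.2/19.62 = 15.15 m.

h ≈ 15.15 m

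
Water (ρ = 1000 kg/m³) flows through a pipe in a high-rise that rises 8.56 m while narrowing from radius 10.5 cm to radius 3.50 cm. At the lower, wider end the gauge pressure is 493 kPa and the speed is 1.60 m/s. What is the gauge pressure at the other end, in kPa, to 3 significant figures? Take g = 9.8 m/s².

P₂ ≈ 307 kPa

The volume flow rate is constant, so v₂ = (A₁/A₂)v₁ = (346/38.5)·1.60 = 14.4 m/s.
Applying Bernoulli between the two ends and solving for P₂: P₂ = P₁ + ½ρ(v₁² − v₂²) − ρgΔh.
P₂ = 493000 + ½·1000·(1.60² − 14.4²) − 1000·9.8·(+8.56) = 493000 + (-102000) − (83900) = 307000 Pa.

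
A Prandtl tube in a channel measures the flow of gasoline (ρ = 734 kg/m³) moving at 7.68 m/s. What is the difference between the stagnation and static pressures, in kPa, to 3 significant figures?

The dynamic pressure equals the rise in static pressure at the stagnation point: ΔP = ½ρv².
ΔP = ½·734·7.68² = 21600 Pa.

ΔP ≈ 21.6 kPa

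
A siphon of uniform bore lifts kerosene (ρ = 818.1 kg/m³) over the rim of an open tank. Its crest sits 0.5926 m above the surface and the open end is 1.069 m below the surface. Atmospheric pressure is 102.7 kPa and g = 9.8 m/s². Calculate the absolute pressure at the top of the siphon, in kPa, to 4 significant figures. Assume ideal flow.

P_top ≈ 89.38 kPa

Bernoulli surface→outlet gives ½v² = g·h_out, so v = √(2·9.8·1.069) = 4.577 m/s.
The bore is uniform, so the speed at the crest is the same v. Bernoulli surface→crest: P_atm = P_top + ½ρv² + ρg·h_top.
P_top = 102700 − ½·818.1·4.577² − 818.1·9.8·0.5926 = 89380 Pa.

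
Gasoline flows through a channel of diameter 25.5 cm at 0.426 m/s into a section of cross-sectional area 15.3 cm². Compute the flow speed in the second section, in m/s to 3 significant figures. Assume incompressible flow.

v₂ ≈ 14.2 m/s

Mass conservation (A₁v₁ = A₂v₂) gives v₂ = 0.426 × 511/15.3 = 14.2 m/s.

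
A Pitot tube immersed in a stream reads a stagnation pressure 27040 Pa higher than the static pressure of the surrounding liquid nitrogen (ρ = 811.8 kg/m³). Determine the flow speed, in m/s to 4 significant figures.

v ≈ 8.162 m/s

Bernoulli between the free stream and the stagnation point: ½ρv² = P_stag − P_static.
v = √(2ΔP/ρ) = √(2·27040/811.8) = 8.162 m/s.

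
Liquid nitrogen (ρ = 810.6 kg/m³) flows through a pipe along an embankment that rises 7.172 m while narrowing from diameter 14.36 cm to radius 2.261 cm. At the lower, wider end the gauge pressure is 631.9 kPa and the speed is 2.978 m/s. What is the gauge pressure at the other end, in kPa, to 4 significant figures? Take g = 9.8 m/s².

P₂ = 213.0 kPa

Continuity gives A₁v₁ = A₂v₂, so v₂ = (162.0 cm²)/(16.06 cm²) × 2.978 m/s = 30.03 m/s.
Applying Bernoulli between the two ends and solving for P₂: P₂ = P₁ + ½ρ(v₁² − v₂²) − ρgΔh.
P₂ = 631900 + ½·810.6·(2.978² − 30.03²) − 810.6·9.8·(+7.172) = 631900 + (-361900) − (56970) = 213000 Pa.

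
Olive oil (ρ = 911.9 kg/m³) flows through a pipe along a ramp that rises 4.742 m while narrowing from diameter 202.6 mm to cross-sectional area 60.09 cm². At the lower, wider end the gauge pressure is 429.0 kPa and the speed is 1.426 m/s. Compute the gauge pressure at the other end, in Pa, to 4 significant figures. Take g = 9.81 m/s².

Mass conservation (A₁v₁ = A₂v₂) gives v₂ = 1.426 × 322.4/60.09 = 7.650 m/s.
Applying Bernoulli between the two ends and solving for P₂: P₂ = P₁ + ½ρ(v₁² − v₂²) − ρgΔh.
P₂ = 429000 + ½·911.9·(1.426² − 7.650²) − 911.9·9.81·(+4.742) = 429000 + (-25760) − (42420) = 360800 Pa.

P₂ ≈ 360800 Pa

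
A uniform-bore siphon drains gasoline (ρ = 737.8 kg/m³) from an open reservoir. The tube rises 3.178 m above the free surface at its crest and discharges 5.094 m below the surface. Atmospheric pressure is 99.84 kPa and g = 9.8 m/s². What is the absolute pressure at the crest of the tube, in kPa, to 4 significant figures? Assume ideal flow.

40.03 kPa

Bernoulli surface→outlet gives ½v² = g·h_out, so v = √(2·9.8·5.094) = 9.992 m/s.
The bore is uniform, so the speed at the crest is the same v. Bernoulli surface→crest: P_atm = P_top + ½ρv² + ρg·h_top.
P_top = 99840 − ½·737.8·9.992² − 737.8·9.8·3.178 = 40030 Pa.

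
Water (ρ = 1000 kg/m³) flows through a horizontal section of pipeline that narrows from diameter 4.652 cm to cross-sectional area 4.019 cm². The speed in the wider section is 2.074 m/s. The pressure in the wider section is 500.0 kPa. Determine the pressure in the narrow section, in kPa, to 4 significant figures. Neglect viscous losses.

The volume flow rate is constant, so v₂ = (A₁/A₂)v₁ = (17.00/4.019)·2.074 = 8.771 m/s.
With no height change, Bernoulli's equation is P₁ + ½ρv₁² = P₂ + ½ρv₂².
P₂ = P₁ − ½ρ(v₂² − v₁²) = 500000 − ½·1000·(8.771² − 2.074²) = 500000 − 36320 = 463700 Pa.

P₂ ≈ 463.7 kPa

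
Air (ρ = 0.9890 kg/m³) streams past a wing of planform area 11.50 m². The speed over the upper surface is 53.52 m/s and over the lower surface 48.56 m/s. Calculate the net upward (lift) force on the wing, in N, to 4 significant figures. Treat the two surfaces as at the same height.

From P + ½ρv² = const at equal height, P_low − P_up = ½ρ(v_up² − v_low²).
ΔP = ½·0.9890·(53.52² − 48.56²) = 250.4 Pa.
Lift = ΔP · A = 250.4 × 11.50 = 2879 N.

2879 N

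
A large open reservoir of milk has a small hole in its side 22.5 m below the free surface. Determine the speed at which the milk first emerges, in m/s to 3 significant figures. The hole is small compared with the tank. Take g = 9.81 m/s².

v = 21.0 m/s

The surface is effectively still and both ends are open, so ½v² = gh and v = √(2·9.81·22.5) = 21.0 m/s.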